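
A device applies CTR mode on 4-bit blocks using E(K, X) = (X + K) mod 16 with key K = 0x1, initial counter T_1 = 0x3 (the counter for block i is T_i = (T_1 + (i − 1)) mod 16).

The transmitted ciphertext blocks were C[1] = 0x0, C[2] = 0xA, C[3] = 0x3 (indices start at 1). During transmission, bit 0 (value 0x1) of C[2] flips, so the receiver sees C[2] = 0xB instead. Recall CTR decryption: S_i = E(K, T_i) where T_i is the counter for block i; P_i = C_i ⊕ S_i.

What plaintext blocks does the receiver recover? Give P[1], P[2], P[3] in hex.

P[1] = 0x4, P[2] = 0xE, P[3] = 0x5

Only C[2] changed, to 0xB. In CTR, a change in C_i flips the same bit in P_i only; the keystream is unaffected. Decrypting the received ciphertext:
P[1]: T = 0x3, S = E(K, T) = 0x4; 0x0 ⊕ 0x4 = 0x4.
P[2]: T = 0x4, S = E(K, T) = 0x5; 0xB ⊕ 0x5 = 0xE.
P[3]: T = 0x5, S = E(K, T) = 0x6; 0x3 ⊕ 0x6 = 0x5.
Blocks that differ from the original plaintext: P[2].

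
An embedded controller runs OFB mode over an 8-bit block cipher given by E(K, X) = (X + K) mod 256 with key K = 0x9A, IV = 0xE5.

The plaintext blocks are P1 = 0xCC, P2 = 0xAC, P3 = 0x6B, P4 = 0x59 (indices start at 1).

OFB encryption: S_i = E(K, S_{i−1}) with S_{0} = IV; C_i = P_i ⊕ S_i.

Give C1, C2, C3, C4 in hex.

C1 = 0xB3, C2 = 0xB5, C3 = 0xD8, C4 = 0x14

C1: S = E(K, 0xE5) = 0x7F; 0xCC ⊕ 0x7F = 0xB3.
C2: S = E(K, 0x7F) = 0x19; 0xAC ⊕ 0x19 = 0xB5.
C3: S = E(K, 0x19) = 0xB3; 0x6B ⊕ 0xB3 = 0xD8.
C4: S = E(K, 0xB3) = 0x4D; 0x59 ⊕ 0x4D = 0x14.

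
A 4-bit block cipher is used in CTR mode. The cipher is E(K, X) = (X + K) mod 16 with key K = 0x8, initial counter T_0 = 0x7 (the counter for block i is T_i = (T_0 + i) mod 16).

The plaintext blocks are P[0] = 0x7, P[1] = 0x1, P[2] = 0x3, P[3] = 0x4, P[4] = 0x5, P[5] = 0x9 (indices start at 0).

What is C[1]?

CTR encryption: S_i = E(K, T_i) where T_i is the counter for block i; C_i = P_i ⊕ S_i.
C[0]: T = 0x7, S = E(K, T) = 0xF; 0x7 ⊕ 0xF = 0x8.
C[1]: T = 0x8, S = E(K, T) = 0x0; 0x1 ⊕ 0x0 = 0x1.

C[1] = 0x1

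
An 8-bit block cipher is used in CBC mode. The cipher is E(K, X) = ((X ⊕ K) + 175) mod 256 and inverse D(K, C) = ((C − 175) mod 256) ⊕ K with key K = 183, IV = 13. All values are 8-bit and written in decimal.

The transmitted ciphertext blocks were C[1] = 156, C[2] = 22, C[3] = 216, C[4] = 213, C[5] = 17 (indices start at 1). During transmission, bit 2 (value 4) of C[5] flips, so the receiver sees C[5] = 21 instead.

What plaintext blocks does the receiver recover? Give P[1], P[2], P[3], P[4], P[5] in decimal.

P[1] = 87, P[2] = 76, P[3] = 136, P[4] = 73, P[5] = 4

CBC decryption: P_i = D(K, C_i) ⊕ C_{i−1}, with C_{0} = IV.
Only C[5] changed, to 21. In CBC, a change in C_i garbles P_i and flips the same bit in P_{i+1}. Decrypting the received ciphertext:
P[1]: D(K, 156) = 90; 90 ⊕ 13 = 87.
P[2]: D(K, 22) = 208; 208 ⊕ 156 = 76.
P[3]: D(K, 216) = 158; 158 ⊕ 22 = 136.
P[4]: D(K, 213) = 145; 145 ⊕ 216 = 73.
P[5]: D(K, 21) = 209; 209 ⊕ 213 = 4.
Blocks that differ from the original plaintext: P[5].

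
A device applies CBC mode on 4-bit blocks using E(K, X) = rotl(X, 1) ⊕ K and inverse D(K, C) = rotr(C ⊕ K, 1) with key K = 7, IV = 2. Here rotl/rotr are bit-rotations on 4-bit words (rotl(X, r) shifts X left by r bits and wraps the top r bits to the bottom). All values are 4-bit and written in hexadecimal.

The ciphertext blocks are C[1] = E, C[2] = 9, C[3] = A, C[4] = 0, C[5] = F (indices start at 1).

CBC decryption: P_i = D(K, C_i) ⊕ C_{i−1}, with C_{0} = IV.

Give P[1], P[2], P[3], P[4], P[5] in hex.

P[1]: D(K, E) = C; C ⊕ 2 = E.
P[2]: D(K, 9) = 7; 7 ⊕ E = 9.
P[3]: D(K, A) = E; E ⊕ 9 = 7.
P[4]: D(K, 0) = B; B ⊕ A = 1.
P[5]: D(K, F) = 4; 4 ⊕ 0 = 4.

P[1] = E, P[2] = 9, P[3] = 7, P[4] = 1, P[5] = 4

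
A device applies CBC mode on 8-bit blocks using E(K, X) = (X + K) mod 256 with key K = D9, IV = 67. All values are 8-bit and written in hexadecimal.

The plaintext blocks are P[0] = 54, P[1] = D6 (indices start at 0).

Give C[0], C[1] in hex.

C[0] = 0C, C[1] = B3

CBC encryption: C_i = E(K, P_i ⊕ C_{i−1}), with C_{−1} = IV.
C[0]: P[0] ⊕ 67 = 33; E(K, 33) = 0C.
C[1]: P[1] ⊕ 0C = DA; E(K, DA) = B3.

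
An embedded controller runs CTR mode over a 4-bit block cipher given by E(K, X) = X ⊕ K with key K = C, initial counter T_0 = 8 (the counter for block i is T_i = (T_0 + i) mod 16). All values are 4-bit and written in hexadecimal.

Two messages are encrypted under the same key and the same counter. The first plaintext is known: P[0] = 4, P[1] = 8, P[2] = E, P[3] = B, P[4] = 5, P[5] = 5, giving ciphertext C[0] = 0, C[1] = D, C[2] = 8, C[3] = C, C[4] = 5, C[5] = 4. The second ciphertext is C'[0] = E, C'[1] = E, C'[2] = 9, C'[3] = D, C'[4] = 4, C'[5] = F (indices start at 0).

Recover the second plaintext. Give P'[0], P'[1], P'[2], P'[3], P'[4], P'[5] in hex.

In CTR with a reused counter, both messages share the same keystream S_i, so C_i ⊕ C'_i = P_i ⊕ P'_i and thus P'_i = P_i ⊕ C_i ⊕ C'_i.
P'[0]: 4 ⊕ 0 ⊕ E = A.
P'[1]: 8 ⊕ D ⊕ E = B.
P'[2]: E ⊕ 8 ⊕ 9 = F.
P'[3]: B ⊕ C ⊕ D = A.
P'[4]: 5 ⊕ 5 ⊕ 4 = 4.
P'[5]: 5 ⊕ 4 ⊕ F = E.

P'[0] = A, P'[1] = B, P'[2] = F, P'[3] = A, P'[4] = 4, P'[5] = E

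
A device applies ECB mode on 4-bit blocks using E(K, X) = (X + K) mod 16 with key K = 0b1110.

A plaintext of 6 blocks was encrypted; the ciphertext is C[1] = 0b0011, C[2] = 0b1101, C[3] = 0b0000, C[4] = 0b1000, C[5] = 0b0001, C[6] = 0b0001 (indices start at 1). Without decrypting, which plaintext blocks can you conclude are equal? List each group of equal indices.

P[5] = P[6]

ECB encrypts each block independently with the same key, so equal ciphertext blocks imply equal plaintext blocks.
C[5] = C[6] = 0b0001, so P[5] = P[6].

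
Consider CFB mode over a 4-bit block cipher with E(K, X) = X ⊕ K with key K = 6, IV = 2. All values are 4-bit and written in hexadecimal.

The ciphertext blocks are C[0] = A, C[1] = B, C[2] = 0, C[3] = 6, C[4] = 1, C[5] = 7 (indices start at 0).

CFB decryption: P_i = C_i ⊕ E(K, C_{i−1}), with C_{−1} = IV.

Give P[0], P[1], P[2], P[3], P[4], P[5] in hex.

P[0]: E(K, 2) = 4; A ⊕ 4 = E.
P[1]: E(K, A) = C; B ⊕ C = 7.
P[2]: E(K, B) = D; 0 ⊕ D = D.
P[3]: E(K, 0) = 6; 6 ⊕ 6 = 0.
P[4]: E(K, 6) = 0; 1 ⊕ 0 = 1.
P[5]: E(K, 1) = 7; 7 ⊕ 7 = 0.

P[0] = E, P[1] = 7, P[2] = D, P[3] = 0, P[4] = 1, P[5] = 0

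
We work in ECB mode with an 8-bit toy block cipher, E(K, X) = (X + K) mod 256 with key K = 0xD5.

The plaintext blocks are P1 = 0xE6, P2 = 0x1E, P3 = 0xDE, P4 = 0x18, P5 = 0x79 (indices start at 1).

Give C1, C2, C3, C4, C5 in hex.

C1 = 0xBB, C2 = 0xF3, C3 = 0xB3, C4 = 0xED, C5 = 0x4E

ECB encryption: C_i = E(K, P_i).
C1: E(K, 0xE6) = 0xBB.
C2: E(K, 0x1E) = 0xF3.
C3: E(K, 0xDE) = 0xB3.
C4: E(K, 0x18) = 0xED.
C5: E(K, 0x79) = 0x4E.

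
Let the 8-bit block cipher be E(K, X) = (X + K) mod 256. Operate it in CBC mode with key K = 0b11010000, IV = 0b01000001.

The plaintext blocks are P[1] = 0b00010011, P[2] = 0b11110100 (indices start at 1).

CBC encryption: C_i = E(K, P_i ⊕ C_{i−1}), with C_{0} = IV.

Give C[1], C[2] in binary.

C[1] = 0b00100010, C[2] = 0b10100110

C[1]: P[1] ⊕ 0b01000001 = 0b01010010; E(K, 0b01010010) = 0b00100010.
C[2]: P[2] ⊕ 0b00100010 = 0b11010110; E(K, 0b11010110) = 0b10100110.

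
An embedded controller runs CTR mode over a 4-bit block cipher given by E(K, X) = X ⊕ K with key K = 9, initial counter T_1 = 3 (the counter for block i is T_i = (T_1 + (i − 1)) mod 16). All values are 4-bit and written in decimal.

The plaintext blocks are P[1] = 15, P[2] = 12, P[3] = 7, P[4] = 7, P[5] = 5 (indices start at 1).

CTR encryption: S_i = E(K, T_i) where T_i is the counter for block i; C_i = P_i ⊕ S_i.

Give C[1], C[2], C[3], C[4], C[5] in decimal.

C[1] = 5, C[2] = 1, C[3] = 11, C[4] = 8, C[5] = 11

C[1]: T = 3, S = E(K, T) = 10; 15 ⊕ 10 = 5.
C[2]: T = 4, S = E(K, T) = 13; 12 ⊕ 13 = 1.
C[3]: T = 5, S = E(K, T) = 12; 7 ⊕ 12 = 11.
C[4]: T = 6, S = E(K, T) = 15; 7 ⊕ 15 = 8.
C[5]: T = 7, S = E(K, T) = 14; 5 ⊕ 14 = 11.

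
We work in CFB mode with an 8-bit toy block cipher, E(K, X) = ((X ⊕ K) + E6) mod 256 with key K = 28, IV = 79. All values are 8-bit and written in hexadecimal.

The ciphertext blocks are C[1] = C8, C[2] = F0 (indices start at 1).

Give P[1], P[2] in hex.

P[1] = FF, P[2] = 36

CFB decryption: P_i = C_i ⊕ E(K, C_{i−1}), with C_{0} = IV.
P[1]: E(K, 79) = 37; C8 ⊕ 37 = FF.
P[2]: E(K, C8) = C6; F0 ⊕ C6 = 36.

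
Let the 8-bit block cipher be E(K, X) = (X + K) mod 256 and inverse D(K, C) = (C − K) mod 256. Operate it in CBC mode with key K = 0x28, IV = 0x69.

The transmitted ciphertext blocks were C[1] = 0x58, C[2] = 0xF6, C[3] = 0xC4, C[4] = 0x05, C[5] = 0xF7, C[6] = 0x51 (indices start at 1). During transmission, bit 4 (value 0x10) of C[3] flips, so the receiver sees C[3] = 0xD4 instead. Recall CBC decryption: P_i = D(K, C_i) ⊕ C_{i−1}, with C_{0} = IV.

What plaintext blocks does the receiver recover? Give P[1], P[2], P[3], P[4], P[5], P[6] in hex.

Only C[3] changed, to 0xD4. In CBC, a change in C_i garbles P_i and flips the same bit in P_{i+1}. Decrypting the received ciphertext:
P[1]: D(K, 0x58) = 0x30; 0x30 ⊕ 0x69 = 0x59.
P[2]: D(K, 0xF6) = 0xCE; 0xCE ⊕ 0x58 = 0x96.
P[3]: D(K, 0xD4) = 0xAC; 0xAC ⊕ 0xF6 = 0x5A.
P[4]: D(K, 0x05) = 0xDD; 0xDD ⊕ 0xD4 = 0x09.
P[5]: D(K, 0xF7) = 0xCF; 0xCF ⊕ 0x05 = 0xCA.
P[6]: D(K, 0x51) = 0x29; 0x29 ⊕ 0xF7 = 0xDE.
Blocks that differ from the original plaintext: P[3], P[4].

P[1] = 0x59, P[2] = 0x96, P[3] = 0x5A, P[4] = 0x09, P[5] = 0xCA, P[6] = 0xDE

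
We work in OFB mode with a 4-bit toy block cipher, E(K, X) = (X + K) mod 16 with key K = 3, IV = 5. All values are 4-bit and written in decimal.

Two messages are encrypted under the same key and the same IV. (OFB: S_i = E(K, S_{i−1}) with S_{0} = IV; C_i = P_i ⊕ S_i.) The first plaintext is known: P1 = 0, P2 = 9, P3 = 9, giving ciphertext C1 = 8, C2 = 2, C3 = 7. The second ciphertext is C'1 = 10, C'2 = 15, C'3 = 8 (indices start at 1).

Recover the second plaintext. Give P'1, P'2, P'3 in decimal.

In OFB with a reused IV, both messages share the same keystream S_i, so C_i ⊕ C'_i = P_i ⊕ P'_i and thus P'_i = P_i ⊕ C_i ⊕ C'_i.
P'1: 0 ⊕ 8 ⊕ 10 = 2.
P'2: 9 ⊕ 2 ⊕ 15 = 4.
P'3: 9 ⊕ 7 ⊕ 8 = 6.

P'1 = 2, P'2 = 4, P'3 = 6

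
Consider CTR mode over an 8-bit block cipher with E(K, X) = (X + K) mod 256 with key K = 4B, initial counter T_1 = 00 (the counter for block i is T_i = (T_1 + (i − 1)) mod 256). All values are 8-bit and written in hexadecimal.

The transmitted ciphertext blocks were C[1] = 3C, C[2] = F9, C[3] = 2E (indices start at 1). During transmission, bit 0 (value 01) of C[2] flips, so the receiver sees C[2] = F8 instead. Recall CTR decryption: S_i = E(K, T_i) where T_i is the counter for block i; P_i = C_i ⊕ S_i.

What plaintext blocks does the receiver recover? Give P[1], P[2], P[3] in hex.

Only C[2] changed, to F8. In CTR, a change in C_i flips the same bit in P_i only; the keystream is unaffected. Decrypting the received ciphertext:
P[1]: T = 00, S = E(K, T) = 4B; 3C ⊕ 4B = 77.
P[2]: T = 01, S = E(K, T) = 4C; F8 ⊕ 4C = B4.
P[3]: T = 02, S = E(K, T) = 4D; 2E ⊕ 4D = 63.
Blocks that differ from the original plaintext: P[2].

P[1] = 77, P[2] = B4, P[3] = 63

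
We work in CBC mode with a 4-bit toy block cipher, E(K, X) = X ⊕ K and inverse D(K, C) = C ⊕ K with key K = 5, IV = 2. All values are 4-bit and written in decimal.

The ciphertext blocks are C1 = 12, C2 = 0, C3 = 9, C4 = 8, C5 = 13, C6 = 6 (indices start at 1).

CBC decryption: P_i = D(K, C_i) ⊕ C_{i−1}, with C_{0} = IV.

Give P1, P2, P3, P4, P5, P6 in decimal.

P1 = 11, P2 = 9, P3 = 12, P4 = 4, P5 = 0, P6 = 14

P1: D(K, 12) = 9; 9 ⊕ 2 = 11.
P2: D(K, 0) = 5; 5 ⊕ 12 = 9.
P3: D(K, 9) = 12; 12 ⊕ 0 = 12.
P4: D(K, 8) = 13; 13 ⊕ 9 = 4.
P5: D(K, 13) = 8; 8 ⊕ 8 = 0.
P6: D(K, 6) = 3; 3 ⊕ 13 = 14.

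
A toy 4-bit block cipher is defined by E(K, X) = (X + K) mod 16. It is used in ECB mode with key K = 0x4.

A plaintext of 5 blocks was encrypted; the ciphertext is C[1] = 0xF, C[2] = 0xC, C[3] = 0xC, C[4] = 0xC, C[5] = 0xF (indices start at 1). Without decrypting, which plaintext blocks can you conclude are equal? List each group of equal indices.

P[1] = P[5]; P[2] = P[3] = P[4]

ECB encrypts each block independently with the same key, so equal ciphertext blocks imply equal plaintext blocks.
C[1] = C[5] = 0xF, so P[1] = P[5].
C[2] = C[3] = C[4] = 0xC, so P[2] = P[3] = P[4].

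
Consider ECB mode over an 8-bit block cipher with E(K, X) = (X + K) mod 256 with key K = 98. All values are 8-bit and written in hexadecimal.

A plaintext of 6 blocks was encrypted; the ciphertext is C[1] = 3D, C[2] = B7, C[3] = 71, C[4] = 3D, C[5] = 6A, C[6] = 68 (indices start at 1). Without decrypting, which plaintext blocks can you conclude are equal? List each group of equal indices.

P[1] = P[4]

ECB encrypts each block independently with the same key, so equal ciphertext blocks imply equal plaintext blocks.
C[1] = C[4] = 3D, so P[1] = P[4].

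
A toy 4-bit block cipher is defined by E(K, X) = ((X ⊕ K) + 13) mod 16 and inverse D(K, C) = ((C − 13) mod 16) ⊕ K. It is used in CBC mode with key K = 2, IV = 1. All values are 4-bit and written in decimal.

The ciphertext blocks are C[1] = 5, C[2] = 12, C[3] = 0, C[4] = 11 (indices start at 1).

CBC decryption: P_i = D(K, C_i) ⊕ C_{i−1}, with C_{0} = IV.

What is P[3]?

P[3] = 13

P[3]: D(K, 0) = 1; 1 ⊕ 12 = 13.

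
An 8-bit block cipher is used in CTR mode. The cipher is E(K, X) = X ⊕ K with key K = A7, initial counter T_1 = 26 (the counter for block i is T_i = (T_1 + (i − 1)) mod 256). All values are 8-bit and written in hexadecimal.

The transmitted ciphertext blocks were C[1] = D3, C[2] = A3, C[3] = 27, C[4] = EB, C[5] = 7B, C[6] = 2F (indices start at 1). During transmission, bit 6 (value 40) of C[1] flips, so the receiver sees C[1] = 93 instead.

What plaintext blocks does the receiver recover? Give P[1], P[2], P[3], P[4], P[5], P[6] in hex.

P[1] = 12, P[2] = 23, P[3] = A8, P[4] = 65, P[5] = F6, P[6] = A3

CTR decryption: S_i = E(K, T_i) where T_i is the counter for block i; P_i = C_i ⊕ S_i.
Only C[1] changed, to 93. In CTR, a change in C_i flips the same bit in P_i only; the keystream is unaffected. Decrypting the received ciphertext:
P[1]: T = 26, S = E(K, T) = 81; 93 ⊕ 81 = 12.
P[2]: T = 27, S = E(K, T) = 80; A3 ⊕ 80 = 23.
P[3]: T = 28, S = E(K, T) = 8F; 27 ⊕ 8F = A8.
P[4]: T = 29, S = E(K, T) = 8E; EB ⊕ 8E = 65.
P[5]: T = 2A, S = E(K, T) = 8D; 7B ⊕ 8D = F6.
P[6]: T = 2B, S = E(K, T) = 8C; 2F ⊕ 8C = A3.
Blocks that differ from the original plaintext: P[1].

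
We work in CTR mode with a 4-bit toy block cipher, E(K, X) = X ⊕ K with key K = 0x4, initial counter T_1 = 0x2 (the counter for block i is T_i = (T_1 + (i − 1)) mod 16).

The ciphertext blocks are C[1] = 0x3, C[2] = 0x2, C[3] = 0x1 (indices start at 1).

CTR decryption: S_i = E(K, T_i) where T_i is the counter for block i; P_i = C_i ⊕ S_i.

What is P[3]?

P[3] = 0x1

P[3]: T = 0x4, S = E(K, T) = 0x0; 0x1 ⊕ 0x0 = 0x1.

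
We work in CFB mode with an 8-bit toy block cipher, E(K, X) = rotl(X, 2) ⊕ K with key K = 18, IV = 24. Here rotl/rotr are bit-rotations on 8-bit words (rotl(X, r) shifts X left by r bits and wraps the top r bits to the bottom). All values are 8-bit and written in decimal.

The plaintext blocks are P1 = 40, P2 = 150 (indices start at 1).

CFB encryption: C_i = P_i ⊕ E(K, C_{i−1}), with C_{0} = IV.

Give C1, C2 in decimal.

C1 = 90, C2 = 237

C1: E(K, 24) = 114; 40 ⊕ 114 = 90.
C2: E(K, 90) = 123; 150 ⊕ 123 = 237.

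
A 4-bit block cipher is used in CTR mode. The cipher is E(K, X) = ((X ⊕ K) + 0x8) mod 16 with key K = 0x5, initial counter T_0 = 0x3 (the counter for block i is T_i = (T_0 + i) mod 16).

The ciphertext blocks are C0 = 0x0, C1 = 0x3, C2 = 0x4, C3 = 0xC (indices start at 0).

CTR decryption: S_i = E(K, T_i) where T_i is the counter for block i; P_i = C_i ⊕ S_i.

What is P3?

P3: T = 0x6, S = E(K, T) = 0xB; 0xC ⊕ 0xB = 0x7.

P3 = 0x7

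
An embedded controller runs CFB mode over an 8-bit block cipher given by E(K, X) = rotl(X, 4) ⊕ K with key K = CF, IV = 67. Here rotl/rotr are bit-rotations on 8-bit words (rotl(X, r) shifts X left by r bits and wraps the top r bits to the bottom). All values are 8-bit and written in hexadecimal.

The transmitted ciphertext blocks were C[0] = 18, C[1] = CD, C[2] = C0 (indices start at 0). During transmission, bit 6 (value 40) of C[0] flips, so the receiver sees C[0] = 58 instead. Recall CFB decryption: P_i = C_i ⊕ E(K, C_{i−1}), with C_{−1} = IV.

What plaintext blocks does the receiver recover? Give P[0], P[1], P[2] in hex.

P[0] = E1, P[1] = 87, P[2] = D3

Only C[0] changed, to 58. In CFB, a change in C_i flips the same bit in P_i and garbles P_{i+1}. Decrypting the received ciphertext:
P[0]: E(K, 67) = B9; 58 ⊕ B9 = E1.
P[1]: E(K, 58) = 4A; CD ⊕ 4A = 87.
P[2]: E(K, CD) = 13; C0 ⊕ 13 = D3.
Blocks that differ from the original plaintext: P[0], P[1].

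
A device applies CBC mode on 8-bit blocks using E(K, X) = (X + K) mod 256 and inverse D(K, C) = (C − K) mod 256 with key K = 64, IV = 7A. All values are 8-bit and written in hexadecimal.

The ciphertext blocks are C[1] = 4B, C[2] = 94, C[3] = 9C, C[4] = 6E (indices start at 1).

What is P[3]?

CBC decryption: P_i = D(K, C_i) ⊕ C_{i−1}, with C_{0} = IV.
P[3]: D(K, 9C) = 38; 38 ⊕ 94 = AC.

P[3] = AC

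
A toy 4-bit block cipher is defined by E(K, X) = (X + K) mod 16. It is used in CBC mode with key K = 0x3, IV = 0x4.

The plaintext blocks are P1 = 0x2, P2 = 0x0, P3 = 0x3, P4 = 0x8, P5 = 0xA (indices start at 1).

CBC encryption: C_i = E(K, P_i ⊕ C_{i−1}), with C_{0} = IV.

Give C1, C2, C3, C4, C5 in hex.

C1: P1 ⊕ 0x4 = 0x6; E(K, 0x6) = 0x9.
C2: P2 ⊕ 0x9 = 0x9; E(K, 0x9) = 0xC.
C3: P3 ⊕ 0xC = 0xF; E(K, 0xF) = 0x2.
C4: P4 ⊕ 0x2 = 0xA; E(K, 0xA) = 0xD.
C5: P5 ⊕ 0xD = 0x7; E(K, 0x7) = 0xA.

C1 = 0x9, C2 = 0xC, C3 = 0x2, C4 = 0xD, C5 = 0xA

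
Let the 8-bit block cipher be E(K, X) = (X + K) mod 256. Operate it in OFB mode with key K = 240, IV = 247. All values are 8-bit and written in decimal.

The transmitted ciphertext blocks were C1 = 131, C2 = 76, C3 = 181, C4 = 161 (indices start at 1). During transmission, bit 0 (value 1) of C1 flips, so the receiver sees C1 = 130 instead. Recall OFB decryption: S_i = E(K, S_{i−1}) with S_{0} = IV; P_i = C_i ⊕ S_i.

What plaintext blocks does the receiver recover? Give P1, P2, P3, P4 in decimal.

Only C1 changed, to 130. In OFB, a change in C_i flips the same bit in P_i only; the keystream is unaffected. Decrypting the received ciphertext:
P1: S = E(K, 247) = 231; 130 ⊕ 231 = 101.
P2: S = E(K, 231) = 215; 76 ⊕ 215 = 155.
P3: S = E(K, 215) = 199; 181 ⊕ 199 = 114.
P4: S = E(K, 199) = 183; 161 ⊕ 183 = 22.
Blocks that differ from the original plaintext: P1.

P1 = 101, P2 = 155, P3 = 114, P4 = 22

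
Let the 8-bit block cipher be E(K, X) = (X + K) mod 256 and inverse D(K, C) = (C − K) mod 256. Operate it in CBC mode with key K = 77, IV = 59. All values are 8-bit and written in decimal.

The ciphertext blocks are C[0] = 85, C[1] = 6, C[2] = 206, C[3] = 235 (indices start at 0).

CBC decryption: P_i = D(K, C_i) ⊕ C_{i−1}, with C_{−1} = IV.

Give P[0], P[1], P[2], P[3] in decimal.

P[0]: D(K, 85) = 8; 8 ⊕ 59 = 51.
P[1]: D(K, 6) = 185; 185 ⊕ 85 = 236.
P[2]: D(K, 206) = 129; 129 ⊕ 6 = 135.
P[3]: D(K, 235) = 158; 158 ⊕ 206 = 80.

P[0] = 51, P[1] = 236, P[2] = 135, P[3] = 80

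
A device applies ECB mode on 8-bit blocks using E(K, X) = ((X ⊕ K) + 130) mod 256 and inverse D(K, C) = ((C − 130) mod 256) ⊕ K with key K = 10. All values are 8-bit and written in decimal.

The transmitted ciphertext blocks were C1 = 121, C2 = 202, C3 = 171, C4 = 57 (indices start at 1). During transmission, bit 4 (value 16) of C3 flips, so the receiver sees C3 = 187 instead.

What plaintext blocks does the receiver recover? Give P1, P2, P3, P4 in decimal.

ECB decryption: P_i = D(K, C_i).
Only C3 changed, to 187. In ECB, a change in C_i affects only P_i. Decrypting the received ciphertext:
P1: D(K, 121) = 253.
P2: D(K, 202) = 66.
P3: D(K, 187) = 51.
P4: D(K, 57) = 189.
Blocks that differ from the original plaintext: P3.

P1 = 253, P2 = 66, P3 = 51, P4 = 189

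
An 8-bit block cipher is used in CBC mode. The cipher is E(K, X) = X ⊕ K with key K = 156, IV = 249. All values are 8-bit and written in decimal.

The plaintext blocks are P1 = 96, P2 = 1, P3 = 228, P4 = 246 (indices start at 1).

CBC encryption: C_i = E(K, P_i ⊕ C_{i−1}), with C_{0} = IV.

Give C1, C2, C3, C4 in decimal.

C1 = 5, C2 = 152, C3 = 224, C4 = 138

C1: P1 ⊕ 249 = 153; E(K, 153) = 5.
C2: P2 ⊕ 5 = 4; E(K, 4) = 152.
C3: P3 ⊕ 152 = 124; E(K, 124) = 224.
C4: P4 ⊕ 224 = 22; E(K, 22) = 138.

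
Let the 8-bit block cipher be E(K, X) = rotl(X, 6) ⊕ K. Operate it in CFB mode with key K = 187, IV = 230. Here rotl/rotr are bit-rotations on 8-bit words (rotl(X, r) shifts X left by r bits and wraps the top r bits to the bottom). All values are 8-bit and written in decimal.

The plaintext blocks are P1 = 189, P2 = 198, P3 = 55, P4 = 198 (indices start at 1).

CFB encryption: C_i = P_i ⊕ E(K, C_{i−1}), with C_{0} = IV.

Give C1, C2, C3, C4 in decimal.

C1: E(K, 230) = 2; 189 ⊕ 2 = 191.
C2: E(K, 191) = 84; 198 ⊕ 84 = 146.
C3: E(K, 146) = 31; 55 ⊕ 31 = 40.
C4: E(K, 40) = 177; 198 ⊕ 177 = 119.

C1 = 191, C2 = 146, C3 = 40, C4 = 119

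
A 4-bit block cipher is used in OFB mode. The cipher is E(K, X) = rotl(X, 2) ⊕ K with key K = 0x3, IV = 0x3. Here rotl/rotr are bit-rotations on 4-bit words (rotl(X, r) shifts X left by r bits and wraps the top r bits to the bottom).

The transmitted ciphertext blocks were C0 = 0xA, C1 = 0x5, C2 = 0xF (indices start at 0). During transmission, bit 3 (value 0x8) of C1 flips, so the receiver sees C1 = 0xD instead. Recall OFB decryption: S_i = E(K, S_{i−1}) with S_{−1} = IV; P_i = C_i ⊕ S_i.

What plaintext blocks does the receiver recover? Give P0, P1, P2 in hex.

P0 = 0x5, P1 = 0x1, P2 = 0xF

Only C1 changed, to 0xD. In OFB, a change in C_i flips the same bit in P_i only; the keystream is unaffected. Decrypting the received ciphertext:
P0: S = E(K, 0x3) = 0xF; 0xA ⊕ 0xF = 0x5.
P1: S = E(K, 0xF) = 0xC; 0xD ⊕ 0xC = 0x1.
P2: S = E(K, 0xC) = 0x0; 0xF ⊕ 0x0 = 0xF.
Blocks that differ from the original plaintext: P1.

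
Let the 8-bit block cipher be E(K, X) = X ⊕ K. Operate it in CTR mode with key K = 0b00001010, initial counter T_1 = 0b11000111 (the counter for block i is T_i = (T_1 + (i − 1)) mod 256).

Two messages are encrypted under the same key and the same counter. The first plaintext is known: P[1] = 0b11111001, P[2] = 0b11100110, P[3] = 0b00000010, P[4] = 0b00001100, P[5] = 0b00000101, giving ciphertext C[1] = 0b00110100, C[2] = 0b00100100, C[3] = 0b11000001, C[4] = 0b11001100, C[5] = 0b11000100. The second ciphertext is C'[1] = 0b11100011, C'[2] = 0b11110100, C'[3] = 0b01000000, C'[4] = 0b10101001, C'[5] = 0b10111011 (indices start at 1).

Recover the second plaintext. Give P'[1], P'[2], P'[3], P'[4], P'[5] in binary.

P'[1] = 0b00101110, P'[2] = 0b00110110, P'[3] = 0b10000011, P'[4] = 0b01101001, P'[5] = 0b01111010

In CTR with a reused counter, both messages share the same keystream S_i, so C_i ⊕ C'_i = P_i ⊕ P'_i and thus P'_i = P_i ⊕ C_i ⊕ C'_i.
P'[1]: 0b11111001 ⊕ 0b00110100 ⊕ 0b11100011 = 0b00101110.
P'[2]: 0b11100110 ⊕ 0b00100100 ⊕ 0b11110100 = 0b00110110.
P'[3]: 0b00000010 ⊕ 0b11000001 ⊕ 0b01000000 = 0b10000011.
P'[4]: 0b00001100 ⊕ 0b11001100 ⊕ 0b10101001 = 0b01101001.
P'[5]: 0b00000101 ⊕ 0b11000100 ⊕ 0b10111011 = 0b01111010.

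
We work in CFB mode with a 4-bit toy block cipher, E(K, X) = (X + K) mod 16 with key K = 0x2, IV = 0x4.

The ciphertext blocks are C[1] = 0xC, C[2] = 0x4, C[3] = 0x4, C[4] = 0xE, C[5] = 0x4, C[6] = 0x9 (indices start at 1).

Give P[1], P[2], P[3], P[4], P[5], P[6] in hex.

CFB decryption: P_i = C_i ⊕ E(K, C_{i−1}), with C_{0} = IV.
P[1]: E(K, 0x4) = 0x6; 0xC ⊕ 0x6 = 0xA.
P[2]: E(K, 0xC) = 0xE; 0x4 ⊕ 0xE = 0xA.
P[3]: E(K, 0x4) = 0x6; 0x4 ⊕ 0x6 = 0x2.
P[4]: E(K, 0x4) = 0x6; 0xE ⊕ 0x6 = 0x8.
P[5]: E(K, 0xE) = 0x0; 0x4 ⊕ 0x0 = 0x4.
P[6]: E(K, 0x4) = 0x6; 0x9 ⊕ 0x6 = 0xF.

P[1] = 0xA, P[2] = 0xA, P[3] = 0x2, P[4] = 0x8, P[5] = 0x4, P[6] = 0xF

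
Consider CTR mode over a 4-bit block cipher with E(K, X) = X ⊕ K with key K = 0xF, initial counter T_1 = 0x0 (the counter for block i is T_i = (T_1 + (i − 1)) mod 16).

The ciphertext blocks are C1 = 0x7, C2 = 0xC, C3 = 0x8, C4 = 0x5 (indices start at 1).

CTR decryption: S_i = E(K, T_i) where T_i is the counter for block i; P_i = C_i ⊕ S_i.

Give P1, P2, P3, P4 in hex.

P1 = 0x8, P2 = 0x2, P3 = 0x5, P4 = 0x9

P1: T = 0x0, S = E(K, T) = 0xF; 0x7 ⊕ 0xF = 0x8.
P2: T = 0x1, S = E(K, T) = 0xE; 0xC ⊕ 0xE = 0x2.
P3: T = 0x2, S = E(K, T) = 0xD; 0x8 ⊕ 0xD = 0x5.
P4: T = 0x3, S = E(K, T) = 0xC; 0x5 ⊕ 0xC = 0x9.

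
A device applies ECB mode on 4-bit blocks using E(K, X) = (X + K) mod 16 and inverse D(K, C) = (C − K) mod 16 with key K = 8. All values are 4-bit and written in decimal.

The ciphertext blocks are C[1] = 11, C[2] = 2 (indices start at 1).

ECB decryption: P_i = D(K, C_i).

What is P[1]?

P[1]: D(K, 11) = 3.

P[1] = 3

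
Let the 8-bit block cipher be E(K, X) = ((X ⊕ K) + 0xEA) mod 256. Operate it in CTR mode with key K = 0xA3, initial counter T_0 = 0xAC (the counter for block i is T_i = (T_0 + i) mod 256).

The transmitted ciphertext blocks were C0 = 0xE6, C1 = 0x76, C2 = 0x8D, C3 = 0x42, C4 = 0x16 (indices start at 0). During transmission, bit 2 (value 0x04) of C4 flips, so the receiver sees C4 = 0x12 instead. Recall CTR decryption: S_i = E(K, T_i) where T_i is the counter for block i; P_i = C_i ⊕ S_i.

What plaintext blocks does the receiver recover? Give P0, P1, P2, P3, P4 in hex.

P0 = 0x1F, P1 = 0x8E, P2 = 0x7A, P3 = 0xB4, P4 = 0xEF

Only C4 changed, to 0x12. In CTR, a change in C_i flips the same bit in P_i only; the keystream is unaffected. Decrypting the received ciphertext:
P0: T = 0xAC, S = E(K, T) = 0xF9; 0xE6 ⊕ 0xF9 = 0x1F.
P1: T = 0xAD, S = E(K, T) = 0xF8; 0x76 ⊕ 0xF8 = 0x8E.
P2: T = 0xAE, S = E(K, T) = 0xF7; 0x8D ⊕ 0xF7 = 0x7A.
P3: T = 0xAF, S = E(K, T) = 0xF6; 0x42 ⊕ 0xF6 = 0xB4.
P4: T = 0xB0, S = E(K, T) = 0xFD; 0x12 ⊕ 0xFD = 0xEF.
Blocks that differ from the original plaintext: P4.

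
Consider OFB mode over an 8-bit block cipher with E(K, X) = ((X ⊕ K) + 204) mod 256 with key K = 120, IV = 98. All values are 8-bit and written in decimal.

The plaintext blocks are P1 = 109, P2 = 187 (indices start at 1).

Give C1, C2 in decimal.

OFB encryption: S_i = E(K, S_{i−1}) with S_{0} = IV; C_i = P_i ⊕ S_i.
C1: S = E(K, 98) = 230; 109 ⊕ 230 = 139.
C2: S = E(K, 230) = 106; 187 ⊕ 106 = 209.

C1 = 139, C2 = 209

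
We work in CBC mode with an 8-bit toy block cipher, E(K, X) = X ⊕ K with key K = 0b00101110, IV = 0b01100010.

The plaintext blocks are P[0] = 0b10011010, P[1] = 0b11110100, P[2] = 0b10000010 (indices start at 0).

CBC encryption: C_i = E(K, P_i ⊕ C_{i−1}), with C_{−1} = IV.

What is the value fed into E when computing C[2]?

0b10001110

C[0]: P[0] ⊕ 0b01100010 = 0b11111000; E(K, 0b11111000) = 0b11010110.
C[1]: P[1] ⊕ 0b11010110 = 0b00100010; E(K, 0b00100010) = 0b00001100.
C[2]: P[2] ⊕ 0b00001100 = 0b10001110; E(K, 0b10001110) = 0b10100000.
So the input to E for block [2] is 0b10001110.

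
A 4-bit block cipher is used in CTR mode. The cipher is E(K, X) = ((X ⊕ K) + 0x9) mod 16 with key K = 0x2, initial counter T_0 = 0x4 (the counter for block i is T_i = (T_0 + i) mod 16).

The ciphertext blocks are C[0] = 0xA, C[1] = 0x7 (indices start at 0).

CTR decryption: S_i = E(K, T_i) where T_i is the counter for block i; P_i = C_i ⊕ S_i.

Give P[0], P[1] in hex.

P[0] = 0x5, P[1] = 0x7

P[0]: T = 0x4, S = E(K, T) = 0xF; 0xA ⊕ 0xF = 0x5.
P[1]: T = 0x5, S = E(K, T) = 0x0; 0x7 ⊕ 0x0 = 0x7.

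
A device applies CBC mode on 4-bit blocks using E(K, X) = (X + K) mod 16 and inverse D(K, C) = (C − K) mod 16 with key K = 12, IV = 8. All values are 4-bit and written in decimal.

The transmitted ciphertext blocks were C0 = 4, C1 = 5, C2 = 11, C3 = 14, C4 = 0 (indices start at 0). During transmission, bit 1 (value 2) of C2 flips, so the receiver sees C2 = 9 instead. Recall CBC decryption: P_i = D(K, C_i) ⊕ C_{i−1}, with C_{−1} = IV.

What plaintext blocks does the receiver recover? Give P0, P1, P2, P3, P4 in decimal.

Only C2 changed, to 9. In CBC, a change in C_i garbles P_i and flips the same bit in P_{i+1}. Decrypting the received ciphertext:
P0: D(K, 4) = 8; 8 ⊕ 8 = 0.
P1: D(K, 5) = 9; 9 ⊕ 4 = 13.
P2: D(K, 9) = 13; 13 ⊕ 5 = 8.
P3: D(K, 14) = 2; 2 ⊕ 9 = 11.
P4: D(K, 0) = 4; 4 ⊕ 14 = 10.
Blocks that differ from the original plaintext: P2, P3.

P0 = 0, P1 = 13, P2 = 8, P3 = 11, P4 = 10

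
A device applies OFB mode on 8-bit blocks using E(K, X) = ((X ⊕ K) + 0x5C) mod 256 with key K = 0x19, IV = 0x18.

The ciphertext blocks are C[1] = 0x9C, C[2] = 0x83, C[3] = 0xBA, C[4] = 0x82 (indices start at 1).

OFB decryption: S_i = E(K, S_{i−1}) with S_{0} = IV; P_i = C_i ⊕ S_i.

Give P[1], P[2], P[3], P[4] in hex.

P[1] = 0xC1, P[2] = 0x23, P[3] = 0xAF, P[4] = 0xEA

P[1]: S = E(K, 0x18) = 0x5D; 0x9C ⊕ 0x5D = 0xC1.
P[2]: S = E(K, 0x5D) = 0xA0; 0x83 ⊕ 0xA0 = 0x23.
P[3]: S = E(K, 0xA0) = 0x15; 0xBA ⊕ 0x15 = 0xAF.
P[4]: S = E(K, 0x15) = 0x68; 0x82 ⊕ 0x68 = 0xEA.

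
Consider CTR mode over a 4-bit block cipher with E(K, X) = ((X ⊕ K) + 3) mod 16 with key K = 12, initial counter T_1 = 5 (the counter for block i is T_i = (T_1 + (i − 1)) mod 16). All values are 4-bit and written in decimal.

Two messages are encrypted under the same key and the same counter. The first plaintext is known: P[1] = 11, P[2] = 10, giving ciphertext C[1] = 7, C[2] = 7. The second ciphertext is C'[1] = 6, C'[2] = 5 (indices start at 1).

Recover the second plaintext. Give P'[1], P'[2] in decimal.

P'[1] = 10, P'[2] = 8

In CTR with a reused counter, both messages share the same keystream S_i, so C_i ⊕ C'_i = P_i ⊕ P'_i and thus P'_i = P_i ⊕ C_i ⊕ C'_i.
P'[1]: 11 ⊕ 7 ⊕ 6 = 10.
P'[2]: 10 ⊕ 7 ⊕ 5 = 8.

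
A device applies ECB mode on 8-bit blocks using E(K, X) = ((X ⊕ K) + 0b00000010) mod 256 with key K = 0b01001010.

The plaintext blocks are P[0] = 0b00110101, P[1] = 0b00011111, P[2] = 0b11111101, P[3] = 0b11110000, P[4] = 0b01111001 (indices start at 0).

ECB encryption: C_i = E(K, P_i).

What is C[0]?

C[0] = 0b10000001

C[0]: E(K, 0b00110101) = 0b10000001.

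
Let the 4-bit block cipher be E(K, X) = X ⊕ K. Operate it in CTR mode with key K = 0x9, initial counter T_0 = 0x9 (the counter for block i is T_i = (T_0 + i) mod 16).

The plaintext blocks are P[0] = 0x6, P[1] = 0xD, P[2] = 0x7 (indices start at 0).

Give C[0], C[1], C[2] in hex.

CTR encryption: S_i = E(K, T_i) where T_i is the counter for block i; C_i = P_i ⊕ S_i.
C[0]: T = 0x9, S = E(K, T) = 0x0; 0x6 ⊕ 0x0 = 0x6.
C[1]: T = 0xA, S = E(K, T) = 0x3; 0xD ⊕ 0x3 = 0xE.
C[2]: T = 0xB, S = E(K, T) = 0x2; 0x7 ⊕ 0x2 = 0x5.

C[0] = 0x6, C[1] = 0xE, C[2] = 0x5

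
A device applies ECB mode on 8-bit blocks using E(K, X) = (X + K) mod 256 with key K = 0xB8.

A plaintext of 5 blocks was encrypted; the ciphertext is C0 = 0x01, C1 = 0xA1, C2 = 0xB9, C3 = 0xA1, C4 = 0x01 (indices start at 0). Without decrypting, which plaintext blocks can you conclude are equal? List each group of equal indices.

P0 = P4; P1 = P3

ECB encrypts each block independently with the same key, so equal ciphertext blocks imply equal plaintext blocks.
C0 = C4 = 0x01, so P0 = P4.
C1 = C3 = 0xA1, so P1 = P3.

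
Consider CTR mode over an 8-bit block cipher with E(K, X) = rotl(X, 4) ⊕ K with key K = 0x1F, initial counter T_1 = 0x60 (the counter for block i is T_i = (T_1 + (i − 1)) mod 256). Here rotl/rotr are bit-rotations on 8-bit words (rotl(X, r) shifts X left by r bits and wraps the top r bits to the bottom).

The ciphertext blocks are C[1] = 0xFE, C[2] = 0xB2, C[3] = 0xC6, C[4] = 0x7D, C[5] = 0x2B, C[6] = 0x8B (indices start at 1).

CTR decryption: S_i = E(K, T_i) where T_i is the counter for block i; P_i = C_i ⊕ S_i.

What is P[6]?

P[6] = 0xC2

P[6]: T = 0x65, S = E(K, T) = 0x49; 0x8B ⊕ 0x49 = 0xC2.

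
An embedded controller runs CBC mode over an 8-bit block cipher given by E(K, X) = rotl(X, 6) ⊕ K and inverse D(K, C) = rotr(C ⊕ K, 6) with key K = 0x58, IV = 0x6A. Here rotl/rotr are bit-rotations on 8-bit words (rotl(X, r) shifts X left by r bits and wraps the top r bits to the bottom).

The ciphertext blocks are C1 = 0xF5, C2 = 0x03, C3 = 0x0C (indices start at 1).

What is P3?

P3 = 0x52

CBC decryption: P_i = D(K, C_i) ⊕ C_{i−1}, with C_{0} = IV.
P3: D(K, 0x0C) = 0x51; 0x51 ⊕ 0x03 = 0x52.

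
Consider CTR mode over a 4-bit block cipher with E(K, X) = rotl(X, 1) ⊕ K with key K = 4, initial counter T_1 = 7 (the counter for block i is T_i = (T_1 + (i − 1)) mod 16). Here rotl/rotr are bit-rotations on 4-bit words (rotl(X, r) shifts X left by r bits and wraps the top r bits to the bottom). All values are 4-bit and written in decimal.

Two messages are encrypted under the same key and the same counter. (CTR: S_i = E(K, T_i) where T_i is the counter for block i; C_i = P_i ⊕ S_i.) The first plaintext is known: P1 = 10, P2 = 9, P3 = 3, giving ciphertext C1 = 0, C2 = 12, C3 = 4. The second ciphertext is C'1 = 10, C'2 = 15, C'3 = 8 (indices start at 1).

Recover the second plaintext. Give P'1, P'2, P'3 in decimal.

In CTR with a reused counter, both messages share the same keystream S_i, so C_i ⊕ C'_i = P_i ⊕ P'_i and thus P'_i = P_i ⊕ C_i ⊕ C'_i.
P'1: 10 ⊕ 0 ⊕ 10 = 0.
P'2: 9 ⊕ 12 ⊕ 15 = 10.
P'3: 3 ⊕ 4 ⊕ 8 = 15.

P'1 = 0, P'2 = 10, P'3 = 15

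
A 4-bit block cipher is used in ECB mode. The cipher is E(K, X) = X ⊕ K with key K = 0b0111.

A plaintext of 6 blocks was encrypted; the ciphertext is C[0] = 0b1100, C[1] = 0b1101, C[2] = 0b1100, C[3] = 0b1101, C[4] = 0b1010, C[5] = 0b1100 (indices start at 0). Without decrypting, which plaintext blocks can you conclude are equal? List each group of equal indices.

P[0] = P[2] = P[5]; P[1] = P[3]

ECB encrypts each block independently with the same key, so equal ciphertext blocks imply equal plaintext blocks.
C[0] = C[2] = C[5] = 0b1100, so P[0] = P[2] = P[5].
C[1] = C[3] = 0b1101, so P[1] = P[3].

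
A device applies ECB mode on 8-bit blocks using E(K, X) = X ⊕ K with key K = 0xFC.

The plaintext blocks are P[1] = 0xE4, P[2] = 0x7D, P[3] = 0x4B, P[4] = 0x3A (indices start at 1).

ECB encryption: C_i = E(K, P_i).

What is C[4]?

C[4]: E(K, 0x3A) = 0xC6.

C[4] = 0xC6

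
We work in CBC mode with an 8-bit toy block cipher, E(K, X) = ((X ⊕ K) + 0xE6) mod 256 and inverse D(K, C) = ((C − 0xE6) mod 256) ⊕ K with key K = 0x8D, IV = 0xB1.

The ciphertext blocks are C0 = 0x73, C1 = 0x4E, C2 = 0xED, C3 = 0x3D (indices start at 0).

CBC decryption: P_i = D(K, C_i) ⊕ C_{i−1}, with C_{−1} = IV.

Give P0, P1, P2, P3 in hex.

P0: D(K, 0x73) = 0x00; 0x00 ⊕ 0xB1 = 0xB1.
P1: D(K, 0x4E) = 0xE5; 0xE5 ⊕ 0x73 = 0x96.
P2: D(K, 0xED) = 0x8A; 0x8A ⊕ 0x4E = 0xC4.
P3: D(K, 0x3D) = 0xDA; 0xDA ⊕ 0xED = 0x37.

P0 = 0xB1, P1 = 0x96, P2 = 0xC4, P3 = 0x37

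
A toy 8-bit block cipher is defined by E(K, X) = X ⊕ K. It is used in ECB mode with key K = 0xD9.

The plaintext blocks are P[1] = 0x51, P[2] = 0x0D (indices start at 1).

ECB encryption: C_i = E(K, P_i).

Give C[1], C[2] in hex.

C[1] = 0x88, C[2] = 0xD4

C[1]: E(K, 0x51) = 0x88.
C[2]: E(K, 0x0D) = 0xD4.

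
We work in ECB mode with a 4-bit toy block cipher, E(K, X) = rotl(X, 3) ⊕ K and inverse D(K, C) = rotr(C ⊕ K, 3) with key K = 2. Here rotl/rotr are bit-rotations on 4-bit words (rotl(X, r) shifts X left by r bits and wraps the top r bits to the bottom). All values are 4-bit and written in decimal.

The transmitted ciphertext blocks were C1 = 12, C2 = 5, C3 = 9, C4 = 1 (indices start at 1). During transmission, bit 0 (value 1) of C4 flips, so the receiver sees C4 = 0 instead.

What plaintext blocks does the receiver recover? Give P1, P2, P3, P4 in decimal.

P1 = 13, P2 = 14, P3 = 7, P4 = 4

ECB decryption: P_i = D(K, C_i).
Only C4 changed, to 0. In ECB, a change in C_i affects only P_i. Decrypting the received ciphertext:
P1: D(K, 12) = 13.
P2: D(K, 5) = 14.
P3: D(K, 9) = 7.
P4: D(K, 0) = 4.
Blocks that differ from the original plaintext: P4.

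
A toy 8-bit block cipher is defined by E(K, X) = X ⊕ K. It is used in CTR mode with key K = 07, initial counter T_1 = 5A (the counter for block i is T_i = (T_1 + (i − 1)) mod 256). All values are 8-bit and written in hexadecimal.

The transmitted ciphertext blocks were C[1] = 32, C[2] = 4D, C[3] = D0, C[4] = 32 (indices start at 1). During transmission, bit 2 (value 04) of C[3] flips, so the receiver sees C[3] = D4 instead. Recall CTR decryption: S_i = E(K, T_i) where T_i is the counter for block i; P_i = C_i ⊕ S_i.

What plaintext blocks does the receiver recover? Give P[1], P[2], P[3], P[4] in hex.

P[1] = 6F, P[2] = 11, P[3] = 8F, P[4] = 68

Only C[3] changed, to D4. In CTR, a change in C_i flips the same bit in P_i only; the keystream is unaffected. Decrypting the received ciphertext:
P[1]: T = 5A, S = E(K, T) = 5D; 32 ⊕ 5D = 6F.
P[2]: T = 5B, S = E(K, T) = 5C; 4D ⊕ 5C = 11.
P[3]: T = 5C, S = E(K, T) = 5B; D4 ⊕ 5B = 8F.
P[4]: T = 5D, S = E(K, T) = 5A; 32 ⊕ 5A = 68.
Blocks that differ from the original plaintext: P[3].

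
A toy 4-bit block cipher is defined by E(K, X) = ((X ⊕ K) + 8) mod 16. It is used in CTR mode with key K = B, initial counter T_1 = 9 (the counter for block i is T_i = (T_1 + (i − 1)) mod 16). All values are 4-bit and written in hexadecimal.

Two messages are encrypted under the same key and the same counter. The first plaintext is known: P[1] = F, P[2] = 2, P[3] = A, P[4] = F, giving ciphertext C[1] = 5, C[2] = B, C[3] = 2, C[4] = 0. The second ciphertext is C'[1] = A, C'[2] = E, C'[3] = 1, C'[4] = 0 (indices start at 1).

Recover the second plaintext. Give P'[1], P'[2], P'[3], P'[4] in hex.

In CTR with a reused counter, both messages share the same keystream S_i, so C_i ⊕ C'_i = P_i ⊕ P'_i and thus P'_i = P_i ⊕ C_i ⊕ C'_i.
P'[1]: F ⊕ 5 ⊕ A = 0.
P'[2]: 2 ⊕ B ⊕ E = 7.
P'[3]: A ⊕ 2 ⊕ 1 = 9.
P'[4]: F ⊕ 0 ⊕ 0 = F.

P'[1] = 0, P'[2] = 7, P'[3] = 9, P'[4] = F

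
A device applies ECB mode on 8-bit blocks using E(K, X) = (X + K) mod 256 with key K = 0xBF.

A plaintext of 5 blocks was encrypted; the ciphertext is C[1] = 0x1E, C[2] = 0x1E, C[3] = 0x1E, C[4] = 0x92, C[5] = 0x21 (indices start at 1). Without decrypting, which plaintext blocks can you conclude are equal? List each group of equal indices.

P[1] = P[2] = P[3]

ECB encrypts each block independently with the same key, so equal ciphertext blocks imply equal plaintext blocks.
C[1] = C[2] = C[3] = 0x1E, so P[1] = P[2] = P[3].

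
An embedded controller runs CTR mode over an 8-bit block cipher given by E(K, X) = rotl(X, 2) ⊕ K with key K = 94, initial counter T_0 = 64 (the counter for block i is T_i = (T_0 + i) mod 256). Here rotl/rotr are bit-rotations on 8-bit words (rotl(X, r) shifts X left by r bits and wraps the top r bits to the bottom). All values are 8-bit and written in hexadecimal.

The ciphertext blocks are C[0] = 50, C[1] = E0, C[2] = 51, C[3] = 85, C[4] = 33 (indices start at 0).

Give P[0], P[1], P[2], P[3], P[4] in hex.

CTR decryption: S_i = E(K, T_i) where T_i is the counter for block i; P_i = C_i ⊕ S_i.
P[0]: T = 64, S = E(K, T) = 05; 50 ⊕ 05 = 55.
P[1]: T = 65, S = E(K, T) = 01; E0 ⊕ 01 = E1.
P[2]: T = 66, S = E(K, T) = 0D; 51 ⊕ 0D = 5C.
P[3]: T = 67, S = E(K, T) = 09; 85 ⊕ 09 = 8C.
P[4]: T = 68, S = E(K, T) = 35; 33 ⊕ 35 = 06.

P[0] = 55, P[1] = E1, P[2] = 5C, P[3] = 8C, P[4] = 06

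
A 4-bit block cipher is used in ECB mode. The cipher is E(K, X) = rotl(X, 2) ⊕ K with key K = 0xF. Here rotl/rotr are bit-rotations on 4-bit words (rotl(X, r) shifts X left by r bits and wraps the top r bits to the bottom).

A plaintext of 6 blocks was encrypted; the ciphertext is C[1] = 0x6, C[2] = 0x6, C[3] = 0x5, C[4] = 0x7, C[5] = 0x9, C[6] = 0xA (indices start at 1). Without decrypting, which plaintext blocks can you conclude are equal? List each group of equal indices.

P[1] = P[2]

ECB encrypts each block independently with the same key, so equal ciphertext blocks imply equal plaintext blocks.
C[1] = C[2] = 0x6, so P[1] = P[2].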